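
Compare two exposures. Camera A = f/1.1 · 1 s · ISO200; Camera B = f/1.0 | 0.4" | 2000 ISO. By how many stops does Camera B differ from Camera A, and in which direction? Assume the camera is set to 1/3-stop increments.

2 1/3 stops brighter

Aperture: f/1.1 → f/1.0 — 1/3 stop wider (brighter).
Shutter speed: 1 → 0.8 → 0.6 → 0.5 → 0.4 — 1 1/3 stops faster (darker).
ISO: 200 → 250 → 320 → 400 → 500 → 640 → 800 → 1000 → 1250 → 1600 → 2000 — 3 1/3 stops raised (brighter).
Net: +1/3 −1 1/3 +3 1/3 = +2 1/3 stops.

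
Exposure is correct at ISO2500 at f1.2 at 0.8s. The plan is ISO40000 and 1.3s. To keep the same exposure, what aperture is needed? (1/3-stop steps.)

ISO: 2500 → 3200 → 4000 → 5000 → 6400 → 8000 → 10000 → 12800 → 16000 → 20000 → 25600 → 32000 → 40000 — 4 stops raised (brighter).
Shutter speed: 0.8 → 1 → 1.3 — 2/3 stop slower (brighter).
Net change so far: 4 2/3 stops brighter. Offset with the aperture: f/1.2 → f/1.4 → f/1.6 → f/1.8 → f/2 → f/2.2 → f/2.5 → f/2.8 → f/3.2 → f/3.5 → f/4 → f/4.5 → f/5 → f/5.6 → f/6.3.

f/6.3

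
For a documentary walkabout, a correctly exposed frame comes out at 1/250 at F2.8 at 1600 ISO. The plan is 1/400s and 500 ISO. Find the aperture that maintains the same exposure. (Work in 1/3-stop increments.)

f/1.2

Shutter speed: 1/250 → 1/320 → 1/400 — 2/3 stop shorter (darker).
ISO: 1600 → 1250 → 1000 → 800 → 640 → 500 — 1 2/3 stops dropped (darker).
Net change so far: 2 1/3 stops darker. Offset with the aperture: f/2.8 → f/2.5 → f/2.2 → f/2 → f/1.8 → f/1.6 → f/1.4 → f/1.2.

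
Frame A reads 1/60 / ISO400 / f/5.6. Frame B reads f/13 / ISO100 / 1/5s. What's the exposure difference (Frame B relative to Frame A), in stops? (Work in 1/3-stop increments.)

Aperture: f/5.6 → f/6.3 → f/7.1 → f/8 → f/9 → f/10 → f/11 → f/13 — 2 1/3 stops narrower (darker).
Shutter speed: 1/60 → 1/50 → 1/40 → 1/30 → 1/25 → 1/20 → 1/15 → 1/13 → 1/10 → 1/8 → 1/6 → 1/5 — 3 2/3 stops slower (brighter).
ISO: 400 → 320 → 250 → 200 → 160 → 125 → 100 — 2 stops dropped (darker).
Net: −2 1/3 +3 2/3 −2 = −2/3 stops.

2/3 stop darker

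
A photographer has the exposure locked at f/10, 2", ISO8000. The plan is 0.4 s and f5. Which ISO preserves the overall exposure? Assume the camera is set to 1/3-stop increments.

ISO 10000

Shutter speed: 2 → 1.6 → 1.3 → 1 → 0.8 → 0.6 → 0.5 → 0.4 — 2 1/3 stops shorter (darker).
Aperture: f/10 → f/9 → f/8 → f/7.1 → f/6.3 → f/5.6 → f/5 — 2 stops larger aperture (brighter).
Net change so far: 1/3 stop darker. Offset with the ISO: 8000 → 10000.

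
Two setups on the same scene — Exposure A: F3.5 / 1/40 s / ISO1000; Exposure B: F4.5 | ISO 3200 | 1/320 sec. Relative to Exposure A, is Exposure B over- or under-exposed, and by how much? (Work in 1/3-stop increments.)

Aperture: f/3.5 → f/4 → f/4.5 — 2/3 stop smaller aperture (darker).
Shutter speed: 1/40 → 1/50 → 1/60 → 1/80 → 1/100 → 1/125 → 1/160 → 1/200 → 1/250 → 1/320 — 3 stops faster (darker).
ISO: 1000 → 1250 → 1600 → 2000 → 2500 → 3200 — 1 2/3 stops raised (brighter).
Net: −2/3 −3 +1 2/3 = −2 stops.

2 stops darker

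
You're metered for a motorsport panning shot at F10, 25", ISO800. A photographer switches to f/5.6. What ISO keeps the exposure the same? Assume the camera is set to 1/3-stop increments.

Aperture: f/10 → f/9 → f/8 → f/7.1 → f/6.3 → f/5.6 — 1 2/3 stops wider (brighter).
Need 1 2/3 stops darker from the ISO: 800 → 640 → 500 → 400 → 320 → 250.

ISO 250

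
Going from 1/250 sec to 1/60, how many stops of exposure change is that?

2 stops

1/250 → 1/125 → 1/60 — count the steps: 2 stops.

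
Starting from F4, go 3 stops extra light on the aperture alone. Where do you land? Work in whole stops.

f/1.4

Aperture: f/4 → f/2.8 → f/2 → f/1.4 — 3 stops wider (brighter).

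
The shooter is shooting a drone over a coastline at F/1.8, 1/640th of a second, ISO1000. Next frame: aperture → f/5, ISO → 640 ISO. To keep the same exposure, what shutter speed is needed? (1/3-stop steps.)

Aperture: f/1.8 → f/2 → f/2.2 → f/2.5 → f/2.8 → f/3.2 → f/3.5 → f/4 → f/4.5 → f/5 — 3 stops narrower (darker).
ISO: 1000 → 800 → 640 — 2/3 stop lower (darker).
Net change so far: 3 2/3 stops darker. Offset with the shutter speed: 1/640 → 1/500 → 1/400 → 1/320 → 1/250 → 1/200 → 1/160 → 1/125 → 1/100 → 1/80 → 1/60 → 1/50.

1/50s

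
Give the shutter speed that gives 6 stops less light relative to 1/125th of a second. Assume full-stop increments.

1/8000s

Shutter speed: 1/125 → 1/250 → 1/500 → 1/1000 → 1/2000 → 1/4000 → 1/8000 — 6 stops faster (darker).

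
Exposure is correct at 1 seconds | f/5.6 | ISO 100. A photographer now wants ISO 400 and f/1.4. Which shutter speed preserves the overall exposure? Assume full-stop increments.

1/60s

ISO: 100 → 200 → 400 — 2 stops raised (brighter).
Aperture: f/5.6 → f/4 → f/2.8 → f/2 → f/1.4 — 4 stops wider (brighter).
Net change so far: 6 stops brighter. Offset with the shutter speed: 1 → 1/2 → 1/4 → 1/8 → 1/15 → 1/30 → 1/60.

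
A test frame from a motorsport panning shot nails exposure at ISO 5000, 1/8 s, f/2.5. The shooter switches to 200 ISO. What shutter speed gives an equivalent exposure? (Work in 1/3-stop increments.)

3.2 s

ISO: 5000 → 4000 → 3200 → 2500 → 2000 → 1600 → 1250 → 1000 → 800 → 640 → 500 → 400 → 320 → 250 → 200 — 4 2/3 stops lower (darker).
Need 4 2/3 stops brighter from the shutter speed: 1/8 → 1/6 → 1/5 → 1/4 → 0.3 → 0.4 → 0.5 → 0.6 → 0.8 → 1 → 1.3 → 1.6 → 2 → 2.5 → 3.2.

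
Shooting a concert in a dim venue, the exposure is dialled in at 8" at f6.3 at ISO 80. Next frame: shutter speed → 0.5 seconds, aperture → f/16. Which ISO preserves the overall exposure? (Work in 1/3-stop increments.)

Shutter speed: 8 → 6 → 5 → 4 → 3.2 → 2.5 → 2 → 1.6 → 1.3 → 1 → 0.8 → 0.6 → 0.5 — 4 stops shorter (darker).
Aperture: f/6.3 → f/7.1 → f/8 → f/9 → f/10 → f/11 → f/13 → f/14 → f/16 — 2 2/3 stops smaller aperture (darker).
Net change so far: 6 2/3 stops darker. Offset with the ISO: 80 → 100 → 125 → 160 → 200 → 250 → 320 → 400 → 500 → 640 → 800 → 1000 → 1250 → 1600 → 2000 → 2500 → 3200 → 4000 → 5000 → 6400 → 8000.

ISO 8000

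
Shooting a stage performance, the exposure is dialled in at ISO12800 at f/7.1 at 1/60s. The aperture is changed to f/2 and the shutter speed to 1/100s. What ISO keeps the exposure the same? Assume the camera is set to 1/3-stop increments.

Aperture: f/7.1 → f/6.3 → f/5.6 → f/5 → f/4.5 → f/4 → f/3.5 → f/3.2 → f/2.8 → f/2.5 → f/2.2 → f/2 — 3 2/3 stops wider (brighter).
Shutter speed: 1/60 → 1/80 → 1/100 — 2/3 stop faster (darker).
Net change so far: 3 stops brighter. Offset with the ISO: 12800 → 10000 → 8000 → 6400 → 5000 → 4000 → 3200 → 2500 → 2000 → 1600.

ISO 1600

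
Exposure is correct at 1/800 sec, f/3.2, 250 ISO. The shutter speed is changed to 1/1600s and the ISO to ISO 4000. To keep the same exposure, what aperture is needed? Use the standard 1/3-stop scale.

Shutter speed: 1/800 → 1/1000 → 1/1250 → 1/1600 — 1 stop shorter (darker).
ISO: 250 → 320 → 400 → 500 → 640 → 800 → 1000 → 1250 → 1600 → 2000 → 2500 → 3200 → 4000 — 4 stops higher (brighter).
Net change so far: 3 stops brighter. Offset with the aperture: f/3.2 → f/3.5 → f/4 → f/4.5 → f/5 → f/5.6 → f/6.3 → f/7.1 → f/8 → f/9.

f/9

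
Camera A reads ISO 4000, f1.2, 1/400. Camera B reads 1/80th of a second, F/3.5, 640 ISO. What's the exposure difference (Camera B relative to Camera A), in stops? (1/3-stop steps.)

3 1/3 stops darker

Aperture: f/1.2 → f/1.4 → f/1.6 → f/1.8 → f/2 → f/2.2 → f/2.5 → f/2.8 → f/3.2 → f/3.5 — 3 stops stopped down (darker).
Shutter speed: 1/400 → 1/320 → 1/250 → 1/200 → 1/160 → 1/125 → 1/100 → 1/80 — 2 1/3 stops longer (brighter).
ISO: 4000 → 3200 → 2500 → 2000 → 1600 → 1250 → 1000 → 800 → 640 — 2 2/3 stops lower (darker).
Net: −3 +2 1/3 −2 2/3 = −3 1/3 stops.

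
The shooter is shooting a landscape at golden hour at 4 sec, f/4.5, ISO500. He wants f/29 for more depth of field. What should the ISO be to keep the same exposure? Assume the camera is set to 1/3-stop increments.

Aperture: f/4.5 → f/5 → f/5.6 → f/6.3 → f/7.1 → f/8 → f/9 → f/10 → f/11 → f/13 → f/14 → f/16 → f/18 → f/20 → f/22 → f/25 → f/29 — 5 1/3 stops smaller aperture (darker).
Need 5 1/3 stops brighter from the ISO: 500 → 640 → 800 → 1000 → 1250 → 1600 → 2000 → 2500 → 3200 → 4000 → 5000 → 6400 → 8000 → 10000 → 12800 → 16000 → 20000.

ISO 20000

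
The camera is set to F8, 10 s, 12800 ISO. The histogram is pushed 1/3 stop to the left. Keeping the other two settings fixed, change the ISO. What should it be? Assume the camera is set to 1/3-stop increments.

ISO 16000

Underexposed by 1/3 stop → need 1/3 stop brighter.
ISO: 12800 → 16000.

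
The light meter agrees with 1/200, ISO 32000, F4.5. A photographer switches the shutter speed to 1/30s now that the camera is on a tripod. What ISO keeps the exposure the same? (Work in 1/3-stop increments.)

ISO 5000

Shutter speed: 1/200 → 1/160 → 1/125 → 1/100 → 1/80 → 1/60 → 1/50 → 1/40 → 1/30 — 2 2/3 stops longer (brighter).
Need 2 2/3 stops darker from the ISO: 32000 → 25600 → 20000 → 16000 → 12800 → 10000 → 8000 → 6400 → 5000.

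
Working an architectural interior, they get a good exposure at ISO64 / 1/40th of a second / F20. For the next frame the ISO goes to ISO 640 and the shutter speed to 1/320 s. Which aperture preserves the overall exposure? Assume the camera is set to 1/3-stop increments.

f/22

ISO: 64 → 80 → 100 → 125 → 160 → 200 → 250 → 320 → 400 → 500 → 640 — 3 1/3 stops raised (brighter).
Shutter speed: 1/40 → 1/50 → 1/60 → 1/80 → 1/100 → 1/125 → 1/160 → 1/200 → 1/250 → 1/320 — 3 stops shorter (darker).
Net change so far: 1/3 stop brighter. Offset with the aperture: f/20 → f/22.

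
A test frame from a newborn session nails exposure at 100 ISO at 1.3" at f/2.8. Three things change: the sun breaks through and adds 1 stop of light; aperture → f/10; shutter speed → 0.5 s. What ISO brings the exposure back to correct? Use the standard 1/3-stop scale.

Scene light: 1 stop brighter.
Aperture: f/2.8 → f/3.2 → f/3.5 → f/4 → f/4.5 → f/5 → f/5.6 → f/6.3 → f/7.1 → f/8 → f/9 → f/10 — 3 2/3 stops narrower (darker).
Shutter speed: 1.3 → 1 → 0.8 → 0.6 → 0.5 — 1 1/3 stops shorter (darker).
Net so far: 4 stops darker. ISO: 100 → 125 → 160 → 200 → 250 → 320 → 400 → 500 → 640 → 800 → 1000 → 1250 → 1600.

ISO 1600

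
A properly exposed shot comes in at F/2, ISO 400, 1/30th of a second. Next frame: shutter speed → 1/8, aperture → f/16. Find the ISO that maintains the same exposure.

ISO 6400

Shutter speed: 1/30 → 1/15 → 1/8 — 2 stops slower (brighter).
Aperture: f/2 → f/2.8 → f/4 → f/5.6 → f/8 → f/11 → f/16 — 6 stops smaller aperture (darker).
Net change so far: 4 stops darker. Offset with the ISO: 400 → 800 → 1600 → 3200 → 6400.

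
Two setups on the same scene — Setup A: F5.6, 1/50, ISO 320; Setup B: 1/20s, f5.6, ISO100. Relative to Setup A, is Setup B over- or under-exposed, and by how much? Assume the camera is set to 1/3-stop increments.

Aperture: unchanged.
Shutter speed: 1/50 → 1/40 → 1/30 → 1/25 → 1/20 — 1 1/3 stops slower (brighter).
ISO: 320 → 250 → 200 → 160 → 125 → 100 — 1 2/3 stops lower (darker).
Net: +1 1/3 −1 2/3 = −1/3 stops.

1/3 stop darker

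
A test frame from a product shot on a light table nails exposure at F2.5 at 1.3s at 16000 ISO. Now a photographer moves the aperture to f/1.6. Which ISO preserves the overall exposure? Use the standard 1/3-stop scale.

ISO 6400

Aperture: f/2.5 → f/2.2 → f/2 → f/1.8 → f/1.6 — 1 1/3 stops wider (brighter).
Need 1 1/3 stops darker from the ISO: 16000 → 12800 → 10000 → 8000 → 6400.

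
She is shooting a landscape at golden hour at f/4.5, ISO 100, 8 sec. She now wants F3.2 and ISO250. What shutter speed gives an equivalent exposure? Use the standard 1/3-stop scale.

1.6 s

Aperture: f/4.5 → f/4 → f/3.5 → f/3.2 — 1 stop opened up (brighter).
ISO: 100 → 125 → 160 → 200 → 250 — 1 1/3 stops higher (brighter).
Net change so far: 2 1/3 stops brighter. Offset with the shutter speed: 8 → 6 → 5 → 4 → 3.2 → 2.5 → 2 → 1.6.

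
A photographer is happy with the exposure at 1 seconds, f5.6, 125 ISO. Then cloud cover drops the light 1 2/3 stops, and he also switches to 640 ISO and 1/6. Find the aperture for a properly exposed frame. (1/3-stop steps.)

Scene light: 1 2/3 stops darker.
ISO: 125 → 160 → 200 → 250 → 320 → 400 → 500 → 640 — 2 1/3 stops higher (brighter).
Shutter speed: 1 → 0.8 → 0.6 → 0.5 → 0.4 → 0.3 → 1/4 → 1/5 → 1/6 — 2 2/3 stops faster (darker).
Net so far: 2 stops darker. Aperture: f/5.6 → f/5 → f/4.5 → f/4 → f/3.5 → f/3.2 → f/2.8.

f/2.8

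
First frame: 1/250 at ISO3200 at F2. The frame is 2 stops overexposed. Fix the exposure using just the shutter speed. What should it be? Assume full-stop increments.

Overexposed by 2 stops → need 2 stops darker.
Shutter speed: 1/250 → 1/500 → 1/1000.

1/1000s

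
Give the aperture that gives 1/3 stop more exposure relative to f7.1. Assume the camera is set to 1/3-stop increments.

Aperture: f/7.1 → f/6.3 — 1/3 stop wider (brighter).

f/6.3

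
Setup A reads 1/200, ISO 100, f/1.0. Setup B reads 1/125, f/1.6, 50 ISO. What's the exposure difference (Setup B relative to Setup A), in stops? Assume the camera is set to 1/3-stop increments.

Aperture: f/1.0 → f/1.1 → f/1.2 → f/1.4 → f/1.6 — 1 1/3 stops smaller aperture (darker).
Shutter speed: 1/200 → 1/160 → 1/125 — 2/3 stop slower (brighter).
ISO: 100 → 80 → 64 → 50 — 1 stop lower (darker).
Net: −1 1/3 +2/3 −1 = −1 2/3 stops.

1 2/3 stops darker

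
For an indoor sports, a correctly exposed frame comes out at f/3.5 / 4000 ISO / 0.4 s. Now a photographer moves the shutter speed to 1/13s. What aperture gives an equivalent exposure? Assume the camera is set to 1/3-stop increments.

f/1.6

Shutter speed: 0.4 → 0.3 → 1/4 → 1/5 → 1/6 → 1/8 → 1/10 → 1/13 — 2 1/3 stops faster (darker).
Need 2 1/3 stops brighter from the aperture: f/3.5 → f/3.2 → f/2.8 → f/2.5 → f/2.2 → f/2 → f/1.8 → f/1.6.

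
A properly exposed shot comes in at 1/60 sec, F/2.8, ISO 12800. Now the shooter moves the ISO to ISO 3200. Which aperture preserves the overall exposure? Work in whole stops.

f/1.4

ISO: 12800 → 6400 → 3200 — 2 stops lower (darker).
Need 2 stops brighter from the aperture: f/2.8 → f/2 → f/1.4.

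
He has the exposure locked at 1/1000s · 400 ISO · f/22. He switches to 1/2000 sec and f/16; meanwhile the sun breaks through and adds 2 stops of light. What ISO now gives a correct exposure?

ISO 100

Scene light: 2 stops brighter.
Shutter speed: 1/1000 → 1/2000 — 1 stop shorter (darker).
Aperture: f/22 → f/16 — 1 stop larger aperture (brighter).
Net so far: 2 stops brighter. ISO: 400 → 200 → 100.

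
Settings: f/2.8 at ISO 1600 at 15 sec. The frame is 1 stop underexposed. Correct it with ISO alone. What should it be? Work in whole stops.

ISO 3200

Underexposed by 1 stop → need 1 stop brighter.
ISO: 1600 → 3200.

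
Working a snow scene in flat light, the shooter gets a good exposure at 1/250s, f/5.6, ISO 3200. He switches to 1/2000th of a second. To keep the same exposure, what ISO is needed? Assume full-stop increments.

Shutter speed: 1/250 → 1/500 → 1/1000 → 1/2000 — 3 stops faster (darker).
Need 3 stops brighter from the ISO: 3200 → 6400 → 12800 → 25600.

ISO 25600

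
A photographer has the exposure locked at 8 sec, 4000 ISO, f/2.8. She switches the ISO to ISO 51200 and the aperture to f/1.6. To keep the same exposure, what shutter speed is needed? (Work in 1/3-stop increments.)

1/5s

ISO: 4000 → 5000 → 6400 → 8000 → 10000 → 12800 → 16000 → 20000 → 25600 → 32000 → 40000 → 51200 — 3 2/3 stops higher (brighter).
Aperture: f/2.8 → f/2.5 → f/2.2 → f/2 → f/1.8 → f/1.6 — 1 2/3 stops opened up (brighter).
Net change so far: 5 1/3 stops brighter. Offset with the shutter speed: 8 → 6 → 5 → 4 → 3.2 → 2.5 → 2 → 1.6 → 1.3 → 1 → 0.8 → 0.6 → 0.5 → 0.4 → 0.3 → 1/4 → 1/5.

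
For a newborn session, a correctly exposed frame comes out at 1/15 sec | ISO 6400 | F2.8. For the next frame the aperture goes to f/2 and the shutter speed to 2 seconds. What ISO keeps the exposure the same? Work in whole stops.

ISO 100

Aperture: f/2.8 → f/2 — 1 stop opened up (brighter).
Shutter speed: 1/15 → 1/8 → 1/4 → 1/2 → 1 → 2 — 5 stops slower (brighter).
Net change so far: 6 stops brighter. Offset with the ISO: 6400 → 3200 → 1600 → 800 → 400 → 200 → 100.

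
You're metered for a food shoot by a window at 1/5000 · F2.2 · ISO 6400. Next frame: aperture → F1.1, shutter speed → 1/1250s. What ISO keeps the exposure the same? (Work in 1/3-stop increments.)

Aperture: f/2.2 → f/2 → f/1.8 → f/1.6 → f/1.4 → f/1.2 → f/1.1 — 2 stops wider (brighter).
Shutter speed: 1/5000 → 1/4000 → 1/3200 → 1/2500 → 1/2000 → 1/1600 → 1/1250 — 2 stops slower (brighter).
Net change so far: 4 stops brighter. Offset with the ISO: 6400 → 5000 → 4000 → 3200 → 2500 → 2000 → 1600 → 1250 → 1000 → 800 → 640 → 500 → 400.

ISO 400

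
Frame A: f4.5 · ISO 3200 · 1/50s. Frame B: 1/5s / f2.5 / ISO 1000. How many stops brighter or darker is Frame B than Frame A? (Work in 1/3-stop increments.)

3 1/3 stops brighter

Aperture: f/4.5 → f/4 → f/3.5 → f/3.2 → f/2.8 → f/2.5 — 1 2/3 stops opened up (brighter).
Shutter speed: 1/50 → 1/40 → 1/30 → 1/25 → 1/20 → 1/15 → 1/13 → 1/10 → 1/8 → 1/6 → 1/5 — 3 1/3 stops longer (brighter).
ISO: 3200 → 2500 → 2000 → 1600 → 1250 → 1000 — 1 2/3 stops lower (darker).
Net: +1 2/3 +3 1/3 −1 2/3 = +3 1/3 stops.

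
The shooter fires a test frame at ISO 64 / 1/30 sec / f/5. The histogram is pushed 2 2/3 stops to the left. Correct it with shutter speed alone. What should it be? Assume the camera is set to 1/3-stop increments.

Underexposed by 2 2/3 stops → need 2 2/3 stops brighter.
Shutter speed: 1/30 → 1/25 → 1/20 → 1/15 → 1/13 → 1/10 → 1/8 → 1/6 → 1/5.

1/5s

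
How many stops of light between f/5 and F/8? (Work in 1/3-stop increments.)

1 1/3 stops

f/5 → f/5.6 → f/6.3 → f/7.1 → f/8 — count the steps: 4 third-stops = 1 1/3 stops.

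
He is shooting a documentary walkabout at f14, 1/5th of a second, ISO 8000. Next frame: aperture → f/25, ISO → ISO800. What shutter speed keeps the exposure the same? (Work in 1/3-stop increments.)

Aperture: f/14 → f/16 → f/18 → f/20 → f/22 → f/25 — 1 2/3 stops smaller aperture (darker).
ISO: 8000 → 6400 → 5000 → 4000 → 3200 → 2500 → 2000 → 1600 → 1250 → 1000 → 800 — 3 1/3 stops dropped (darker).
Net change so far: 5 stops darker. Offset with the shutter speed: 1/5 → 1/4 → 0.3 → 0.4 → 0.5 → 0.6 → 0.8 → 1 → 1.3 → 1.6 → 2 → 2.5 → 3.2 → 4 → 5 → 6.

6 s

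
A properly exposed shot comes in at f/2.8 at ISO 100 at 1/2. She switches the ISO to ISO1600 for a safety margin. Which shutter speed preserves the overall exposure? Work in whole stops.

1/30s

ISO: 100 → 200 → 400 → 800 → 1600 — 4 stops higher (brighter).
Need 4 stops darker from the shutter speed: 1/2 → 1/4 → 1/8 → 1/15 → 1/30.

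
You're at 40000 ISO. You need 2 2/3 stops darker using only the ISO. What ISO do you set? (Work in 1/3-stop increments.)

ISO 6400

ISO: 40000 → 32000 → 25600 → 20000 → 16000 → 12800 → 10000 → 8000 → 6400 — 2 2/3 stops dropped (darker).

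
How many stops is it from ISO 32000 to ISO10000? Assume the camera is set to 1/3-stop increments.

32000 → 25600 → 20000 → 16000 → 12800 → 10000 — count the steps: 5 third-stops = 1 2/3 stops.

1 2/3 stops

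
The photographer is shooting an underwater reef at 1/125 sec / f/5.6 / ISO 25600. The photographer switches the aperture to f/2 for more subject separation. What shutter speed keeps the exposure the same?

Aperture: f/5.6 → f/4 → f/2.8 → f/2 — 3 stops larger aperture (brighter).
Need 3 stops darker from the shutter speed: 1/125 → 1/250 → 1/500 → 1/1000.

1/1000s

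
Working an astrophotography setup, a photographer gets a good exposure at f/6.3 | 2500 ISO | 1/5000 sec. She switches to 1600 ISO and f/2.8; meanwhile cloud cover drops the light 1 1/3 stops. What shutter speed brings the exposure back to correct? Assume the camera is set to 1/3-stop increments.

Scene light: 1 1/3 stops darker.
ISO: 2500 → 2000 → 1600 — 2/3 stop lower (darker).
Aperture: f/6.3 → f/5.6 → f/5 → f/4.5 → f/4 → f/3.5 → f/3.2 → f/2.8 — 2 1/3 stops opened up (brighter).
Net so far: 1/3 stop brighter. Shutter speed: 1/5000 → 1/6400.

1/6400s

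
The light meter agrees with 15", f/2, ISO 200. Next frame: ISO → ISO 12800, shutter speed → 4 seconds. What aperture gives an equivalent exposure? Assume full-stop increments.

ISO: 200 → 400 → 800 → 1600 → 3200 → 6400 → 12800 — 6 stops raised (brighter).
Shutter speed: 15 → 8 → 4 — 2 stops shorter (darker).
Net change so far: 4 stops brighter. Offset with the aperture: f/2 → f/2.8 → f/4 → f/5.6 → f/8.

f/8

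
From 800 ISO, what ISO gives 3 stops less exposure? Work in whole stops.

ISO 100

ISO: 800 → 400 → 200 → 100 — 3 stops dropped (darker).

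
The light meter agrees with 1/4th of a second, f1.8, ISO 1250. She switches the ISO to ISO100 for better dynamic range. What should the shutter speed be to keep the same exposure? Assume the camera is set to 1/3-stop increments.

3.2 s

ISO: 1250 → 1000 → 800 → 640 → 500 → 400 → 320 → 250 → 200 → 160 → 125 → 100 — 3 2/3 stops lower (darker).
Need 3 2/3 stops brighter from the shutter speed: 1/4 → 0.3 → 0.4 → 0.5 → 0.6 → 0.8 → 1 → 1.3 → 1.6 → 2 → 2.5 → 3.2.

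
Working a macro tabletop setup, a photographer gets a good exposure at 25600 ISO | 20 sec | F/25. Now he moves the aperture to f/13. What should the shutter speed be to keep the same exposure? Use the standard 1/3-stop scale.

Aperture: f/25 → f/22 → f/20 → f/18 → f/16 → f/14 → f/13 — 2 stops opened up (brighter).
Need 2 stops darker from the shutter speed: 20 → 15 → 13 → 10 → 8 → 6 → 5.

5 s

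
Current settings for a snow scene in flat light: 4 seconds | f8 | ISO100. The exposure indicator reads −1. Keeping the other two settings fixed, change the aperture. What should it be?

f/5.6

Underexposed by 1 stop → need 1 stop brighter.
Aperture: f/8 → f/5.6.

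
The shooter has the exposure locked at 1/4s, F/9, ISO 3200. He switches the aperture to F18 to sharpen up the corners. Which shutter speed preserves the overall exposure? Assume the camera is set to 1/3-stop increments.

Aperture: f/9 → f/10 → f/11 → f/13 → f/14 → f/16 → f/18 — 2 stops smaller aperture (darker).
Need 2 stops brighter from the shutter speed: 1/4 → 0.3 → 0.4 → 0.5 → 0.6 → 0.8 → 1.

1 s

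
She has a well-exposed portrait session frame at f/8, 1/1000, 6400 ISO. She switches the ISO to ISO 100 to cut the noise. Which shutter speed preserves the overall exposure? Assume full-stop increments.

ISO: 6400 → 3200 → 1600 → 800 → 400 → 200 → 100 — 6 stops lower (darker).
Need 6 stops brighter from the shutter speed: 1/1000 → 1/500 → 1/250 → 1/125 → 1/60 → 1/30 → 1/15.

1/15s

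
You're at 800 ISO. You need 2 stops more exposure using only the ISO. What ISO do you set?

ISO 3200

ISO: 800 → 1600 → 3200 — 2 stops higher (brighter).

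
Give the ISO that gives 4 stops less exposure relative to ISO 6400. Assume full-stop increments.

ISO 400

ISO: 6400 → 3200 → 1600 → 800 → 400 — 4 stops dropped (darker).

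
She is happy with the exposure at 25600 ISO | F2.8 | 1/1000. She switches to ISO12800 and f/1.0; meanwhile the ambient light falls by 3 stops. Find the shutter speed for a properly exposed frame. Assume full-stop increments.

Scene light: 3 stops darker.
ISO: 25600 → 12800 — 1 stop dropped (darker).
Aperture: f/2.8 → f/2 → f/1.4 → f/1.0 — 3 stops larger aperture (brighter).
Net so far: 1 stop darker. Shutter speed: 1/1000 → 1/500.

1/500s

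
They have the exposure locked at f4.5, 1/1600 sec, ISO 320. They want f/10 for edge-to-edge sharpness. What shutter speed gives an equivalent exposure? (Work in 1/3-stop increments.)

Aperture: f/4.5 → f/5 → f/5.6 → f/6.3 → f/7.1 → f/8 → f/9 → f/10 — 2 1/3 stops smaller aperture (darker).
Need 2 1/3 stops brighter from the shutter speed: 1/1600 → 1/1250 → 1/1000 → 1/800 → 1/640 → 1/500 → 1/400 → 1/320.

1/320s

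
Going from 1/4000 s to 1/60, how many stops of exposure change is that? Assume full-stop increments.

1/4000 → 1/2000 → 1/1000 → 1/500 → 1/250 → 1/125 → 1/60 — count the steps: 6 stops.

6 stops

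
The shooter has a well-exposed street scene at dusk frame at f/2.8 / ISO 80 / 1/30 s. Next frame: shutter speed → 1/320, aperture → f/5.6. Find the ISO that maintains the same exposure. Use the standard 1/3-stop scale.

ISO 3200

Shutter speed: 1/30 → 1/40 → 1/50 → 1/60 → 1/80 → 1/100 → 1/125 → 1/160 → 1/200 → 1/250 → 1/320 — 3 1/3 stops faster (darker).
Aperture: f/2.8 → f/3.2 → f/3.5 → f/4 → f/4.5 → f/5 → f/5.6 — 2 stops smaller aperture (darker).
Net change so far: 5 1/3 stops darker. Offset with the ISO: 80 → 100 → 125 → 160 → 200 → 250 → 320 → 400 → 500 → 640 → 800 → 1000 → 1250 → 1600 → 2000 → 2500 → 3200.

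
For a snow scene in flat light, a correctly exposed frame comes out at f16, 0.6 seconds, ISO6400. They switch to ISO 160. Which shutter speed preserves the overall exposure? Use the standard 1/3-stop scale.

25 s

ISO: 6400 → 5000 → 4000 → 3200 → 2500 → 2000 → 1600 → 1250 → 1000 → 800 → 640 → 500 → 400 → 320 → 250 → 200 → 160 — 5 1/3 stops lower (darker).
Need 5 1/3 stops brighter from the shutter speed: 0.6 → 0.8 → 1 → 1.3 → 1.6 → 2 → 2.5 → 3.2 → 4 → 5 → 6 → 8 → 10 → 13 → 15 → 20 → 25.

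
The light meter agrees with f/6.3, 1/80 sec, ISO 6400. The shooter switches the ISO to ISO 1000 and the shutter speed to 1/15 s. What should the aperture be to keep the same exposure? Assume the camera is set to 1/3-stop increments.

f/5.6

ISO: 6400 → 5000 → 4000 → 3200 → 2500 → 2000 → 1600 → 1250 → 1000 — 2 2/3 stops dropped (darker).
Shutter speed: 1/80 → 1/60 → 1/50 → 1/40 → 1/30 → 1/25 → 1/20 → 1/15 — 2 1/3 stops slower (brighter).
Net change so far: 1/3 stop darker. Offset with the aperture: f/6.3 → f/5.6.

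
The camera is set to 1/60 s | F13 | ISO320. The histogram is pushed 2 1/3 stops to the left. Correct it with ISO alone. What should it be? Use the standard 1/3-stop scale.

Underexposed by 2 1/3 stops → need 2 1/3 stops brighter.
ISO: 320 → 400 → 500 → 640 → 800 → 1000 → 1250 → 1600.

ISO 1600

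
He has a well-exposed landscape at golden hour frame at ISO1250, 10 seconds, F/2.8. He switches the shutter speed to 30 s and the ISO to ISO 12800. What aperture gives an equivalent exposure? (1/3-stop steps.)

f/16

Shutter speed: 10 → 13 → 15 → 20 → 25 → 30 — 1 2/3 stops longer (brighter).
ISO: 1250 → 1600 → 2000 → 2500 → 3200 → 4000 → 5000 → 6400 → 8000 → 10000 → 12800 — 3 1/3 stops higher (brighter).
Net change so far: 5 stops brighter. Offset with the aperture: f/2.8 → f/3.2 → f/3.5 → f/4 → f/4.5 → f/5 → f/5.6 → f/6.3 → f/7.1 → f/8 → f/9 → f/10 → f/11 → f/13 → f/14 → f/16.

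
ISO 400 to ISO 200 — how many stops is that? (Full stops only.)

1 stop

400 → 200 — count the steps: 1 stop.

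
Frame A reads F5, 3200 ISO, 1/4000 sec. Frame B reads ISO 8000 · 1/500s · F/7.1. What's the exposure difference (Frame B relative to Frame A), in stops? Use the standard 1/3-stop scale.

Aperture: f/5 → f/5.6 → f/6.3 → f/7.1 — 1 stop narrower (darker).
Shutter speed: 1/4000 → 1/3200 → 1/2500 → 1/2000 → 1/1600 → 1/1250 → 1/1000 → 1/800 → 1/640 → 1/500 — 3 stops longer (brighter).
ISO: 3200 → 4000 → 5000 → 6400 → 8000 — 1 1/3 stops raised (brighter).
Net: −1 +3 +1 1/3 = +3 1/3 stops.

3 1/3 stops brighter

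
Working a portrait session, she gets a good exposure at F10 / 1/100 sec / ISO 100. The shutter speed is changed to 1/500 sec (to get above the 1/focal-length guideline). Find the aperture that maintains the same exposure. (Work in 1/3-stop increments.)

f/4.5

Shutter speed: 1/100 → 1/125 → 1/160 → 1/200 → 1/250 → 1/320 → 1/400 → 1/500 — 2 1/3 stops faster (darker).
Need 2 1/3 stops brighter from the aperture: f/10 → f/9 → f/8 → f/7.1 → f/6.3 → f/5.6 → f/5 → f/4.5.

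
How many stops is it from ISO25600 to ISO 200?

7 stops

25600 → 12800 → 6400 → 3200 → 1600 → 800 → 400 → 200 — count the steps: 7 stops.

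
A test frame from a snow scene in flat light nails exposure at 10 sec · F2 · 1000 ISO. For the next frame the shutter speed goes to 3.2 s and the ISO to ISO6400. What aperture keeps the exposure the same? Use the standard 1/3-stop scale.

Shutter speed: 10 → 8 → 6 → 5 → 4 → 3.2 — 1 2/3 stops shorter (darker).
ISO: 1000 → 1250 → 1600 → 2000 → 2500 → 3200 → 4000 → 5000 → 6400 — 2 2/3 stops higher (brighter).
Net change so far: 1 stop brighter. Offset with the aperture: f/2 → f/2.2 → f/2.5 → f/2.8.

f/2.8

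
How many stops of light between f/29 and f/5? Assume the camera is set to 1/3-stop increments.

5 stops

f/29 → f/25 → f/22 → f/20 → f/18 → f/16 → f/14 → f/13 → f/11 → f/10 → f/9 → f/8 → f/7.1 → f/6.3 → f/5.6 → f/5 — count the steps: 15 third-stops = 5 stops.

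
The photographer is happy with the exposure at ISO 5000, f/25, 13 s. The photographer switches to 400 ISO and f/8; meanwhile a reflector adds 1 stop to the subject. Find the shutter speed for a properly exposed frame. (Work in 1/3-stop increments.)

Scene light: 1 stop brighter.
ISO: 5000 → 4000 → 3200 → 2500 → 2000 → 1600 → 1250 → 1000 → 800 → 640 → 500 → 400 — 3 2/3 stops lower (darker).
Aperture: f/25 → f/22 → f/20 → f/18 → f/16 → f/14 → f/13 → f/11 → f/10 → f/9 → f/8 — 3 1/3 stops opened up (brighter).
Net so far: 2/3 stop brighter. Shutter speed: 13 → 10 → 8.

8 s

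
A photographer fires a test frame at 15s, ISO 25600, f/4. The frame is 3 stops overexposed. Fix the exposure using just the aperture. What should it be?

Overexposed by 3 stops → need 3 stops darker.
Aperture: f/4 → f/5.6 → f/8 → f/11.

f/11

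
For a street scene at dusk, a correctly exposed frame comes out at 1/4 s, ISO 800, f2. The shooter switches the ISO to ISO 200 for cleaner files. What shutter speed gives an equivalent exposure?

1 s

ISO: 800 → 400 → 200 — 2 stops dropped (darker).
Need 2 stops brighter from the shutter speed: 1/4 → 1/2 → 1.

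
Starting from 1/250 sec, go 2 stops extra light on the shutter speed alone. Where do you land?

Shutter speed: 1/250 → 1/125 → 1/60 — 2 stops longer (brighter).

1/60s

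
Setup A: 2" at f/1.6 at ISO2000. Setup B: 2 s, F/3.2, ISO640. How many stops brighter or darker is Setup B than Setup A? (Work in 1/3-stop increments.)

3 2/3 stops darker

Aperture: f/1.6 → f/1.8 → f/2 → f/2.2 → f/2.5 → f/2.8 → f/3.2 — 2 stops stopped down (darker).
Shutter speed: unchanged.
ISO: 2000 → 1600 → 1250 → 1000 → 800 → 640 — 1 2/3 stops lower (darker).
Net: −2 −1 2/3 = −3 2/3 stops.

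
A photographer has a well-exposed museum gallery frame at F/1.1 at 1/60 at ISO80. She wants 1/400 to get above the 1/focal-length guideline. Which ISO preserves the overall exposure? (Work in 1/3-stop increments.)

ISO 500

Shutter speed: 1/60 → 1/80 → 1/100 → 1/125 → 1/160 → 1/200 → 1/250 → 1/320 → 1/400 — 2 2/3 stops shorter (darker).
Need 2 2/3 stops brighter from the ISO: 80 → 100 → 125 → 160 → 200 → 250 → 320 → 400 → 500.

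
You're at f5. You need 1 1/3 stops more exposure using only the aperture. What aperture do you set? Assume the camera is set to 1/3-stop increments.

f/3.2

Aperture: f/5 → f/4.5 → f/4 → f/3.5 → f/3.2 — 1 1/3 stops larger aperture (brighter).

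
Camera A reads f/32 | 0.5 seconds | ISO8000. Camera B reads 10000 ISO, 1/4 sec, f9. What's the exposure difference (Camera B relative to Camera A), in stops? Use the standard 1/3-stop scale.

Aperture: f/32 → f/29 → f/25 → f/22 → f/20 → f/18 → f/16 → f/14 → f/13 → f/11 → f/10 → f/9 — 3 2/3 stops larger aperture (brighter).
Shutter speed: 0.5 → 0.4 → 0.3 → 1/4 — 1 stop shorter (darker).
ISO: 8000 → 10000 — 1/3 stop higher (brighter).
Net: +3 2/3 −1 +1/3 = +3 stops.

3 stops brighter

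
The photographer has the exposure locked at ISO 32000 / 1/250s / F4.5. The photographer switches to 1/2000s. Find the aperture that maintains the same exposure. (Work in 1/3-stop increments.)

f/1.6

Shutter speed: 1/250 → 1/320 → 1/400 → 1/500 → 1/640 → 1/800 → 1/1000 → 1/1250 → 1/1600 → 1/2000 — 3 stops faster (darker).
Need 3 stops brighter from the aperture: f/4.5 → f/4 → f/3.5 → f/3.2 → f/2.8 → f/2.5 → f/2.2 → f/2 → f/1.8 → f/1.6.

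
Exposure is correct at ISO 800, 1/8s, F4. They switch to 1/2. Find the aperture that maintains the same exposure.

f/8

Shutter speed: 1/8 → 1/4 → 1/2 — 2 stops slower (brighter).
Need 2 stops darker from the aperture: f/4 → f/5.6 → f/8.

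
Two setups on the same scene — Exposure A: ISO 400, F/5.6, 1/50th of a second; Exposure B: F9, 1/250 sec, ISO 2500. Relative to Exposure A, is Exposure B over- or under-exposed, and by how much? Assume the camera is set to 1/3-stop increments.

1 stop darker

Aperture: f/5.6 → f/6.3 → f/7.1 → f/8 → f/9 — 1 1/3 stops narrower (darker).
Shutter speed: 1/50 → 1/60 → 1/80 → 1/100 → 1/125 → 1/160 → 1/200 → 1/250 — 2 1/3 stops shorter (darker).
ISO: 400 → 500 → 640 → 800 → 1000 → 1250 → 1600 → 2000 → 2500 — 2 2/3 stops raised (brighter).
Net: −1 1/3 −2 1/3 +2 2/3 = −1 stop.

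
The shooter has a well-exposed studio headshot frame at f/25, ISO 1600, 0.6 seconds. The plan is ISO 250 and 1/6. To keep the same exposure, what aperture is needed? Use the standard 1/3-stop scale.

ISO: 1600 → 1250 → 1000 → 800 → 640 → 500 → 400 → 320 → 250 — 2 2/3 stops lower (darker).
Shutter speed: 0.6 → 0.5 → 0.4 → 0.3 → 1/4 → 1/5 → 1/6 — 2 stops shorter (darker).
Net change so far: 4 2/3 stops darker. Offset with the aperture: f/25 → f/22 → f/20 → f/18 → f/16 → f/14 → f/13 → f/11 → f/10 → f/9 → f/8 → f/7.1 → f/6.3 → f/5.6 → f/5.

f/5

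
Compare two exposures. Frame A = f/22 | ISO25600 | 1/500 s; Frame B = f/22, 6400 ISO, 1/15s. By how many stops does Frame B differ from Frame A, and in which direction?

3 stops brighter

Aperture: unchanged.
Shutter speed: 1/500 → 1/250 → 1/125 → 1/60 → 1/30 → 1/15 — 5 stops longer (brighter).
ISO: 25600 → 12800 → 6400 — 2 stops lower (darker).
Net: +5 −2 = +3 stops.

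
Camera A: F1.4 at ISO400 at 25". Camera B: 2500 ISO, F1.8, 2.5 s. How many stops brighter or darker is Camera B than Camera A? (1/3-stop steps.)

Aperture: f/1.4 → f/1.6 → f/1.8 — 2/3 stop narrower (darker).
Shutter speed: 25 → 20 → 15 → 13 → 10 → 8 → 6 → 5 → 4 → 3.2 → 2.5 — 3 1/3 stops faster (darker).
ISO: 400 → 500 → 640 → 800 → 1000 → 1250 → 1600 → 2000 → 2500 — 2 2/3 stops higher (brighter).
Net: −2/3 −3 1/3 +2 2/3 = −1 1/3 stops.

1 1/3 stops darker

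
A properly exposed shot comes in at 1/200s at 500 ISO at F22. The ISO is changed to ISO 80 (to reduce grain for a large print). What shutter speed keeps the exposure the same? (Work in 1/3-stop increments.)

ISO: 500 → 400 → 320 → 250 → 200 → 160 → 125 → 100 → 80 — 2 2/3 stops dropped (darker).
Need 2 2/3 stops brighter from the shutter speed: 1/200 → 1/160 → 1/125 → 1/100 → 1/80 → 1/60 → 1/50 → 1/40 → 1/30.

1/30s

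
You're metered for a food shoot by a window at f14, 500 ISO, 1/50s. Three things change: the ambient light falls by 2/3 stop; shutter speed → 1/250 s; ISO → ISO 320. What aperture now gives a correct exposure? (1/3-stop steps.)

Scene light: 2/3 stop darker.
Shutter speed: 1/50 → 1/60 → 1/80 → 1/100 → 1/125 → 1/160 → 1/200 → 1/250 — 2 1/3 stops faster (darker).
ISO: 500 → 400 → 320 — 2/3 stop lower (darker).
Net so far: 3 2/3 stops darker. Aperture: f/14 → f/13 → f/11 → f/10 → f/9 → f/8 → f/7.1 → f/6.3 → f/5.6 → f/5 → f/4.5 → f/4.

f/4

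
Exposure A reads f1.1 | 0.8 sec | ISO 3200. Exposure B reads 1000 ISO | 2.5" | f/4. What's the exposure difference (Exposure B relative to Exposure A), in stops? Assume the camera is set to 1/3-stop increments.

3 2/3 stops darker

Aperture: f/1.1 → f/1.2 → f/1.4 → f/1.6 → f/1.8 → f/2 → f/2.2 → f/2.5 → f/2.8 → f/3.2 → f/3.5 → f/4 — 3 2/3 stops stopped down (darker).
Shutter speed: 0.8 → 1 → 1.3 → 1.6 → 2 → 2.5 — 1 2/3 stops longer (brighter).
ISO: 3200 → 2500 → 2000 → 1600 → 1250 → 1000 — 1 2/3 stops lower (darker).
Net: −3 2/3 +1 2/3 −1 2/3 = −3 2/3 stops.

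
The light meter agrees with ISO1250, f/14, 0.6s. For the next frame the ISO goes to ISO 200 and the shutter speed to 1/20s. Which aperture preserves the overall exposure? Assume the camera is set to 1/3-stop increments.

ISO: 1250 → 1000 → 800 → 640 → 500 → 400 → 320 → 250 → 200 — 2 2/3 stops lower (darker).
Shutter speed: 0.6 → 0.5 → 0.4 → 0.3 → 1/4 → 1/5 → 1/6 → 1/8 → 1/10 → 1/13 → 1/15 → 1/20 — 3 2/3 stops shorter (darker).
Net change so far: 6 1/3 stops darker. Offset with the aperture: f/14 → f/13 → f/11 → f/10 → f/9 → f/8 → f/7.1 → f/6.3 → f/5.6 → f/5 → f/4.5 → f/4 → f/3.5 → f/3.2 → f/2.8 → f/2.5 → f/2.2 → f/2 → f/1.8 → f/1.6.

f/1.6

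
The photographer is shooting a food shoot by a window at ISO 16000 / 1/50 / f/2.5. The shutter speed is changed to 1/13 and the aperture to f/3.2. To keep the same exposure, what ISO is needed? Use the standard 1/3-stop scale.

Shutter speed: 1/50 → 1/40 → 1/30 → 1/25 → 1/20 → 1/15 → 1/13 — 2 stops slower (brighter).
Aperture: f/2.5 → f/2.8 → f/3.2 — 2/3 stop stopped down (darker).
Net change so far: 1 1/3 stops brighter. Offset with the ISO: 16000 → 12800 → 10000 → 8000 → 6400.

ISO 6400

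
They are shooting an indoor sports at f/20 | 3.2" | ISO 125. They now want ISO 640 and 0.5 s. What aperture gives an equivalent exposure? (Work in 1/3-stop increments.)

ISO: 125 → 160 → 200 → 250 → 320 → 400 → 500 → 640 — 2 1/3 stops raised (brighter).
Shutter speed: 3.2 → 2.5 → 2 → 1.6 → 1.3 → 1 → 0.8 → 0.6 → 0.5 — 2 2/3 stops shorter (darker).
Net change so far: 1/3 stop darker. Offset with the aperture: f/20 → f/18.

f/18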